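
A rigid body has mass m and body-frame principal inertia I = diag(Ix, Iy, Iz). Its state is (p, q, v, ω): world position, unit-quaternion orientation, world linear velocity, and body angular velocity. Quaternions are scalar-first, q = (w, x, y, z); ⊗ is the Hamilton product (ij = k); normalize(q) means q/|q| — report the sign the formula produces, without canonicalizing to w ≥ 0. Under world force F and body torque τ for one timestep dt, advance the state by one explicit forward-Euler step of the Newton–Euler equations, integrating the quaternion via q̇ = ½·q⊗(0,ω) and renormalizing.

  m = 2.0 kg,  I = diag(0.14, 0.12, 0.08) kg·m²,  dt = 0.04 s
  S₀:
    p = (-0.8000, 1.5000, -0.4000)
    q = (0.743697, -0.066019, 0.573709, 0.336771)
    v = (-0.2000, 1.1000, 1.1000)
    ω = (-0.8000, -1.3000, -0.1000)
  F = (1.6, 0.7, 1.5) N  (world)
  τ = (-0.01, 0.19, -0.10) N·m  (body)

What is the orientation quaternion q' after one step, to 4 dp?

q' = (0.7579, -0.0703, 0.5486, 0.3460)

2q̇ = q⊗(0,ω) = (0.7266836, -0.2145262, -1.2428248, 0.4704222)
updated quaternion q' = (0.7579, -0.0703, 0.5486, 0.3460)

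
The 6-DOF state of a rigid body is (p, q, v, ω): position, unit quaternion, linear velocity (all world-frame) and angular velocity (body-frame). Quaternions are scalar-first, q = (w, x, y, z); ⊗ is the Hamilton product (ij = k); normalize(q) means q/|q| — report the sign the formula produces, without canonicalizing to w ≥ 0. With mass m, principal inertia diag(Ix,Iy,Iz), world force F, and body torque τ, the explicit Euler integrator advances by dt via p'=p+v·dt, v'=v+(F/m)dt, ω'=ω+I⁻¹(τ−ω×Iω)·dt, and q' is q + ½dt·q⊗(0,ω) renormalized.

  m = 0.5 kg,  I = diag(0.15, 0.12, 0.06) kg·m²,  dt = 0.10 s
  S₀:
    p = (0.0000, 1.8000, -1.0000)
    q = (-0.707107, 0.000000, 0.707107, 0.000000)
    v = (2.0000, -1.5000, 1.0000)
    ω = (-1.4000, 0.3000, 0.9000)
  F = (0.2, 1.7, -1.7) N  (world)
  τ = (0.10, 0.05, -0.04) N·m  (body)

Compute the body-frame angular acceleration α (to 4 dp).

precession coupling ω×(Iω) = (-0.0162, -0.1134, 0.0126)
α = I⁻¹(τ − ω×Iω) = (0.7747, 1.3617, -0.8767)

α = (0.7747, 1.3617, -0.8767)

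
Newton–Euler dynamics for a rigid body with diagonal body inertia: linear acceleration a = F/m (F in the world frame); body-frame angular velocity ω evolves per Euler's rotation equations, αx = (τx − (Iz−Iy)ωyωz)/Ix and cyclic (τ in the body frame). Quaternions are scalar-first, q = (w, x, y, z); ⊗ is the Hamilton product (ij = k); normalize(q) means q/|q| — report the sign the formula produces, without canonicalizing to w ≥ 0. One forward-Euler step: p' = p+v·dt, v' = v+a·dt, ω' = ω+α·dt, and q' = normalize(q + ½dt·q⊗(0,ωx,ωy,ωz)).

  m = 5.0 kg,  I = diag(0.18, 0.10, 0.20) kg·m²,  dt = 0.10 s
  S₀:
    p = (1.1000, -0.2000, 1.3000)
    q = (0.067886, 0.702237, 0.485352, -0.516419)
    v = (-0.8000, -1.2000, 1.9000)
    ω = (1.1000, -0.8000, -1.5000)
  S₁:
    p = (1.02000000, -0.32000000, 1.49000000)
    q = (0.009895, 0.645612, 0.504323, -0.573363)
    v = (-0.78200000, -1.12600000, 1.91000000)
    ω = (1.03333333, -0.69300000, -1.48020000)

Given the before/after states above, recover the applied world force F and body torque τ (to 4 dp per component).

F = (0.9000, 3.7000, 0.5000)
τ = (0.0000, 0.1400, 0.1100)

velocity change Δv = (0.01800000, 0.07400000, 0.01000000)
m·(v₁−v₀)/dt = (0.9000, 3.7000, 0.5000)
Δω = ω₁−ω₀ = (-0.06666667, 0.10700000, 0.01980000)
τ = I·(Δω/dt) + ω₀×(Iω₀) = (0.0000, 0.1400, 0.1100)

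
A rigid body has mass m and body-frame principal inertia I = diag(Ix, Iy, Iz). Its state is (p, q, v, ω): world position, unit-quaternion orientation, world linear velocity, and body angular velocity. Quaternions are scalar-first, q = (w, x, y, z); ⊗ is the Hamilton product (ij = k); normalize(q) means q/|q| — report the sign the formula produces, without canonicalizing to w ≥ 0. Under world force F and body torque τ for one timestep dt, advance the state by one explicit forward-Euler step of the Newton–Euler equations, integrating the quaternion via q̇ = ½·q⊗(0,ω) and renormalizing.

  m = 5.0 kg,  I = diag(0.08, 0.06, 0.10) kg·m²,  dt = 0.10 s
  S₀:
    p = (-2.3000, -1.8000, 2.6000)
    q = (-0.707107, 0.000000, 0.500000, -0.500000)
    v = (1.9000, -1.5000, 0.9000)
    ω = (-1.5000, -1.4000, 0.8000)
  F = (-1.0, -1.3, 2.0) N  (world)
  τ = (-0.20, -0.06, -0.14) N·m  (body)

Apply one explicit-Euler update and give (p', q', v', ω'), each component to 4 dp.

p' = (-2.1100, -1.9500, 2.6900)
q' = (-0.6482, 0.0378, 0.5835, -0.4878)
v' = (1.8800, -1.5260, 0.9400)
ω' = (-1.6940, -1.5400, 0.7020)

linear accel F/m = (-0.2000, -0.2600, 0.4000)
p' = p + v·dt = (-2.1100, -1.9500, 2.6900)
v + (F/m)dt = (1.8800, -1.5260, 0.9400)
precession coupling ω×(Iω) = (-0.0448, 0.0240, -0.0420)
angular accel α = (-1.9400, -1.4000, -0.9800)
ω' = ω + α·dt = (-1.6940, -1.5400, 0.7020)
Hamilton product q⊗(0,ω) = (1.1000000, 0.7606605, 1.7399498, 0.1843144)
q' = normalize(q + ½dt·q⊗(0,ω)) = (-0.6482, 0.0378, 0.5835, -0.4878)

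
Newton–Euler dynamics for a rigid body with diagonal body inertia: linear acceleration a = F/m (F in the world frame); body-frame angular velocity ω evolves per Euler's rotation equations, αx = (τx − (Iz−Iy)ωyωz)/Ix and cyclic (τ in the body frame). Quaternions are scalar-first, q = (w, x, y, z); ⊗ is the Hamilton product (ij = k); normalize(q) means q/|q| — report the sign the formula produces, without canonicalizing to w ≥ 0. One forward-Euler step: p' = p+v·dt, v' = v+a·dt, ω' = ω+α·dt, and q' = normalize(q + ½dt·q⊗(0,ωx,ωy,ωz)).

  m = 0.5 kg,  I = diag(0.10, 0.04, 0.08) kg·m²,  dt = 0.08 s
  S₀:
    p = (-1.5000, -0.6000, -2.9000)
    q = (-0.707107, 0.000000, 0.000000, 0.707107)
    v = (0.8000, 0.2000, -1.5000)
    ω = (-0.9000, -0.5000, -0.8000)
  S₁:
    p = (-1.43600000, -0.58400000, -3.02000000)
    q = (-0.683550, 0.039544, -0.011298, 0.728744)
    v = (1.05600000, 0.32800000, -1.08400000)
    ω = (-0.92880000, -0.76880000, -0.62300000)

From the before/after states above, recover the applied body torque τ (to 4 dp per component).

τ = (-0.0200, -0.1200, 0.1500)

Δω = ω₁−ω₀ = (-0.02880000, -0.26880000, 0.17700000)
applied torque τ = (-0.0200, -0.1200, 0.1500)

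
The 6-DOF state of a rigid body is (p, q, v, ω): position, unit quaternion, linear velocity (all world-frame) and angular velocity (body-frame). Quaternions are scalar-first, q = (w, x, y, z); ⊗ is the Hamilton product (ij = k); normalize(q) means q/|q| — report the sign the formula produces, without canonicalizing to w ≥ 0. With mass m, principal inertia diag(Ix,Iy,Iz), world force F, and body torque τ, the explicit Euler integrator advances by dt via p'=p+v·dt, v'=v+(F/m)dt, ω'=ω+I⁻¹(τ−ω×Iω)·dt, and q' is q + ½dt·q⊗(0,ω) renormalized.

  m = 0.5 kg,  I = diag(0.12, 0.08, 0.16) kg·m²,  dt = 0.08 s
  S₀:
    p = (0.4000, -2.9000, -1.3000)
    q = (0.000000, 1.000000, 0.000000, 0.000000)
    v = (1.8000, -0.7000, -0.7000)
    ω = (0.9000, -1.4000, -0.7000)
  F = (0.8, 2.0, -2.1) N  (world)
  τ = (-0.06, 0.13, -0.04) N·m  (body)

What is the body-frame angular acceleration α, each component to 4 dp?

ω×(Iω) gyroscopic = (0.0784, 0.0252, 0.0504)
(τ − ω×Iω)/I = (-1.1533, 1.3100, -0.5650)

α = (-1.1533, 1.3100, -0.5650)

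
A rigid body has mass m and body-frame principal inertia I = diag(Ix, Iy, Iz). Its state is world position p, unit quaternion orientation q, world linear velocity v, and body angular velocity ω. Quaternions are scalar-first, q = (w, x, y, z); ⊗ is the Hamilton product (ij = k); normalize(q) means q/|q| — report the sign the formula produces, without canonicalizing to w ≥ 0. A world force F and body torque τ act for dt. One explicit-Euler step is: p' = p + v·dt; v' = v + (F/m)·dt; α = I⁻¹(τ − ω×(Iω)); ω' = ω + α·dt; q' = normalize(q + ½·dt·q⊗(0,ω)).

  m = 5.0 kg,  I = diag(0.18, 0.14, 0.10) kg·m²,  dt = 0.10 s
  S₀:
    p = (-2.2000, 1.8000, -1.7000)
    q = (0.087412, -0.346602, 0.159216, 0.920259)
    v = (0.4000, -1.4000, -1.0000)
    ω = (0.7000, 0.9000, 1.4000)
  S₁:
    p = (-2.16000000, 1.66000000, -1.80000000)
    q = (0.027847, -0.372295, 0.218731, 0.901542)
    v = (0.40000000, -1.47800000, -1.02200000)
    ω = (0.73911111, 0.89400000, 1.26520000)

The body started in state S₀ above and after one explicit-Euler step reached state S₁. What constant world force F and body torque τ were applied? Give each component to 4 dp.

F = (0.0000, -3.9000, -1.1000)
τ = (0.0200, 0.0700, -0.1600)

Δω = ω₁−ω₀ = (0.03911111, -0.00600000, -0.13480000)
gyro term ω₀×Iω₀ = (-0.0504, 0.0784, -0.0252)
applied torque τ = (0.0200, 0.0700, -0.1600)
Δv = v₁−v₀ = (0.00000000, -0.07800000, -0.02200000)
m·(v₁−v₀)/dt = (0.0000, -3.9000, -1.1000)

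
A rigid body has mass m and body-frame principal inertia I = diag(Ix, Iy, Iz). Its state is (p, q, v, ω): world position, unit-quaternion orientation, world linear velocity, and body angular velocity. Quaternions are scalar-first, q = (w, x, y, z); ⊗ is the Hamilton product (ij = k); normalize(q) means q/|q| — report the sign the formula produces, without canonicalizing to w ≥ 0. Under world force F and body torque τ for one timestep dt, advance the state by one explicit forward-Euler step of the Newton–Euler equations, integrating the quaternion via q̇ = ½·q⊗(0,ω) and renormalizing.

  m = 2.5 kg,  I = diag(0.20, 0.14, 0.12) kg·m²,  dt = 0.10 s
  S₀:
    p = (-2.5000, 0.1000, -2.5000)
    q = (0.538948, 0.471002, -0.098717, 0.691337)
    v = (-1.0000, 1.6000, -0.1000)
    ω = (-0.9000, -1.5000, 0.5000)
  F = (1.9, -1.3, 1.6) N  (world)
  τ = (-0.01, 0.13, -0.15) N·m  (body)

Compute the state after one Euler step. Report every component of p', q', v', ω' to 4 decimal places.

p' = (-2.6000, 0.2600, -2.5100)
q' = (0.5333, 0.4941, -0.1813, 0.6623)
v' = (-0.9240, 1.5480, -0.0360)
ω' = (-0.9125, -1.3814, 0.4425)

a = F/m = (0.7600, -0.5200, 0.6400)
p' = p + v·dt = (-2.6000, 0.2600, -2.5100)
v + (F/m)dt = (-0.9240, 1.5480, -0.0360)
ω×(Iω) gyroscopic = (0.0150, -0.0360, -0.0810)
angular accel α = (-0.1250, 1.1857, -0.5750)
ω + α·dt = (-0.9125, -1.3814, 0.4425)
q⊗(0,ω) = (-0.0698422, 0.5025938, -1.6661263, -0.5258743)
q' = normalize(q + ½dt·q⊗(0,ω)) = (0.5333, 0.4941, -0.1813, 0.6623)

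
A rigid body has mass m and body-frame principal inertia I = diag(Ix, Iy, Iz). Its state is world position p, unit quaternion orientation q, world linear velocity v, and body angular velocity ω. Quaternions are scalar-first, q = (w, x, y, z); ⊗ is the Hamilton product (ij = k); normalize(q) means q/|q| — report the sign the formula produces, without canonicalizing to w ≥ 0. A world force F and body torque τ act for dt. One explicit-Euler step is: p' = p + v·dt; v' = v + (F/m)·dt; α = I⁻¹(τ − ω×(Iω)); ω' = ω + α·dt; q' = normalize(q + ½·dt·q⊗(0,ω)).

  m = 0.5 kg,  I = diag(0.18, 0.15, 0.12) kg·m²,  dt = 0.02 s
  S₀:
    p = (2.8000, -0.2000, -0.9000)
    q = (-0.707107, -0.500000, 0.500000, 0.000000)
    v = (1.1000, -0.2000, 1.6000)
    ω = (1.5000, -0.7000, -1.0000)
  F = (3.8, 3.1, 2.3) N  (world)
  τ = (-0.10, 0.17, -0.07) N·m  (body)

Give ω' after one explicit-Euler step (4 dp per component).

ω' = (1.4912, -0.6653, -1.0169)

precession coupling ω×(Iω) = (-0.0210, -0.0900, 0.0315)
(τ − ω×Iω)/I = (-0.4389, 1.7333, -0.8458)
ω' = ω + α·dt = (1.4912, -0.6653, -1.0169)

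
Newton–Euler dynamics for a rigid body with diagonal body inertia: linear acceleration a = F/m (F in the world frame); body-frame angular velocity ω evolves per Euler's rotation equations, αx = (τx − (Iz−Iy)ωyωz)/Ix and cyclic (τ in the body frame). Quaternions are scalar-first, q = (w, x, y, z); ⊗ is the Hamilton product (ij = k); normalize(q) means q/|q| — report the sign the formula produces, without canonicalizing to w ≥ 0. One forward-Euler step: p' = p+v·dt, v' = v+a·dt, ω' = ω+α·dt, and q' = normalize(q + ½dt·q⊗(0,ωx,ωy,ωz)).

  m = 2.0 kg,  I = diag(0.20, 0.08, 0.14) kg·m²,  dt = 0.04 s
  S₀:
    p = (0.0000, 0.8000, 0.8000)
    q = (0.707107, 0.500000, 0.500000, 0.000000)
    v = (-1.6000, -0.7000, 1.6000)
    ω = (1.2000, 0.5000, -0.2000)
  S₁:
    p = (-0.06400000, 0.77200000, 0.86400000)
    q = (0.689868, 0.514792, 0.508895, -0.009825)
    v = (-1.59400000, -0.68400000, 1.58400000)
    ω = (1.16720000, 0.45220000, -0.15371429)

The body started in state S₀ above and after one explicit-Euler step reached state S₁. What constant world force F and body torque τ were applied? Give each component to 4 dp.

F = (0.3000, 0.8000, -0.8000)
τ = (-0.1700, -0.1100, 0.0900)

rate change Δω = (-0.03280000, -0.04780000, 0.04628571)
τ = I·(Δω/dt) + ω₀×(Iω₀) = (-0.1700, -0.1100, 0.0900)
velocity change Δv = (0.00600000, 0.01600000, -0.01600000)
applied force F = (0.3000, 0.8000, -0.8000)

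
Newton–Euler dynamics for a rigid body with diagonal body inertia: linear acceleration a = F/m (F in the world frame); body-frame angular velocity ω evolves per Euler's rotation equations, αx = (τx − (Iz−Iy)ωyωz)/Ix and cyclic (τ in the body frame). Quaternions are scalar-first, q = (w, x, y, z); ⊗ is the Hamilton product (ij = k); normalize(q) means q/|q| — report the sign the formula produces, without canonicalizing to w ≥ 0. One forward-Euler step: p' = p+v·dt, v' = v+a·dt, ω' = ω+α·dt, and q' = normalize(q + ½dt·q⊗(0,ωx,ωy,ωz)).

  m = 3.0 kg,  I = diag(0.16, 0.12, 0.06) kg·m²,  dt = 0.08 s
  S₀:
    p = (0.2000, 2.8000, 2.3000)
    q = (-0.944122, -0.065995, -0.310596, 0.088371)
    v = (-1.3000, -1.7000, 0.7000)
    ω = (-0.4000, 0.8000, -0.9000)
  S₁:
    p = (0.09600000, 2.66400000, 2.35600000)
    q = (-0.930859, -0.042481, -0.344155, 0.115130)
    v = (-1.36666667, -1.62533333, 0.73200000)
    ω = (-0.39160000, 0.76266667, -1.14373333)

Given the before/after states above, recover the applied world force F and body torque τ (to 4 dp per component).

v₁ − v₀ = (-0.06666667, 0.07466667, 0.03200000)
m·(v₁−v₀)/dt = (-2.5000, 2.8000, 1.2000)
Δω = ω₁−ω₀ = (0.00840000, -0.03733333, -0.24373333)
ω₀×(Iω₀) = (0.0432, 0.0360, 0.0128)
I·α + gyro = (0.0600, -0.0200, -0.1700)

F = (-2.5000, 2.8000, 1.2000)
τ = (0.0600, -0.0200, -0.1700)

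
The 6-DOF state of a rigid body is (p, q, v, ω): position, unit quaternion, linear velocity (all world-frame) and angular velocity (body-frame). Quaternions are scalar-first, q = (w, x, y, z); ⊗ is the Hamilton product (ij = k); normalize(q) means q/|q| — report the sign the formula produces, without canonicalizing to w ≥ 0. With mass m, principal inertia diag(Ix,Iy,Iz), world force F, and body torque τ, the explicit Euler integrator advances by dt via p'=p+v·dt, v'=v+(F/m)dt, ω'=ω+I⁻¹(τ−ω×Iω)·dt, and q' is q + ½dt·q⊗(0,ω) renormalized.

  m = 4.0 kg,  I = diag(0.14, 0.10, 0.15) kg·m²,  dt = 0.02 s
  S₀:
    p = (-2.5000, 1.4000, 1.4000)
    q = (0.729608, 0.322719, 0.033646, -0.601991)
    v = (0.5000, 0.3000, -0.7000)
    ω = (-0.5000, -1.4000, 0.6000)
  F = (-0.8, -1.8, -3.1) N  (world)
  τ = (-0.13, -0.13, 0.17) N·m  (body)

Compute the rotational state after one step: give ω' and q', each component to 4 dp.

precession coupling ω×(Iω) = (-0.0420, 0.0030, -0.0280)
α = I⁻¹(τ − ω×Iω) = (-0.6286, -1.3300, 1.3200)
ω + α·dt = (-0.5126, -1.4266, 0.6264)
Hamilton product q⊗(0,ω) = (0.5696585, -1.1874038, -0.9140871, 0.0027812)
q + ½dt·q⊗(0,ω), renormalized = (0.7352, 0.3108, 0.0245, -0.6019)

ω' = (-0.5126, -1.4266, 0.6264)
q' = (0.7352, 0.3108, 0.0245, -0.6019)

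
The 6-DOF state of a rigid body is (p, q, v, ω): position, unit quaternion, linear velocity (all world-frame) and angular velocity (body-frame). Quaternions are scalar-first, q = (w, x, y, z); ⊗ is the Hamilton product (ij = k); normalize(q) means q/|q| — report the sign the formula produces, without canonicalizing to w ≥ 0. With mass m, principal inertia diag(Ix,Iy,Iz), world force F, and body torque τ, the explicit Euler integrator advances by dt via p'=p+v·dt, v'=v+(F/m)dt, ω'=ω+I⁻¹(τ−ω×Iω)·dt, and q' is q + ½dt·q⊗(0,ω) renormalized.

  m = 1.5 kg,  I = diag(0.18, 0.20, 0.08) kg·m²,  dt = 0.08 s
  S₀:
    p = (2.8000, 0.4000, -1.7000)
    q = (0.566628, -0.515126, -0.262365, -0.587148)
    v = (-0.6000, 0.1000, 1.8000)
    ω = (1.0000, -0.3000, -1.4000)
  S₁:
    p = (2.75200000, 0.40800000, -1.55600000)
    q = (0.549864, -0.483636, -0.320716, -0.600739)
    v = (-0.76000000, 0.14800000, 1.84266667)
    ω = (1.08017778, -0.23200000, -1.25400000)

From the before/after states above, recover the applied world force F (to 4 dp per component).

F = (-3.0000, 0.9000, 0.8000)

v₁ − v₀ = (-0.16000000, 0.04800000, 0.04266667)
applied force F = (-3.0000, 0.9000, 0.8000)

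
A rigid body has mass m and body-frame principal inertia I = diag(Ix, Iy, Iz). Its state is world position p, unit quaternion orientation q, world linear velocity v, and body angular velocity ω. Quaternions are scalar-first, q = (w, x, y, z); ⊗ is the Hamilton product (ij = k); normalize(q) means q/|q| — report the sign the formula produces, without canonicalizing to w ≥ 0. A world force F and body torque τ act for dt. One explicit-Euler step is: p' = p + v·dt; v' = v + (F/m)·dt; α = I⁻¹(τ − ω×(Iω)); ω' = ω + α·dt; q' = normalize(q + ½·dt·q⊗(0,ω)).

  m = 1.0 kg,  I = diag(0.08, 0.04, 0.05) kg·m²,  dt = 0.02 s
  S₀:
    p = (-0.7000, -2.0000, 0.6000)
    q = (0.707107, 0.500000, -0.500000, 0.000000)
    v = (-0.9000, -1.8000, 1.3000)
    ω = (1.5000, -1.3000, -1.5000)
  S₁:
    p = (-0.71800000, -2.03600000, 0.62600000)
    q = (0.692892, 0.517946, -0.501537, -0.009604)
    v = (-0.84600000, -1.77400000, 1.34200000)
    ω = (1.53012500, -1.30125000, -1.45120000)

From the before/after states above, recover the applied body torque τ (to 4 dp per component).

τ = (0.1400, -0.0700, 0.2000)

rate change Δω = (0.03012500, -0.00125000, 0.04880000)
precession coupling = (0.0195, -0.0675, 0.0780)
τ = I·(Δω/dt) + ω₀×(Iω₀) = (0.1400, -0.0700, 0.2000)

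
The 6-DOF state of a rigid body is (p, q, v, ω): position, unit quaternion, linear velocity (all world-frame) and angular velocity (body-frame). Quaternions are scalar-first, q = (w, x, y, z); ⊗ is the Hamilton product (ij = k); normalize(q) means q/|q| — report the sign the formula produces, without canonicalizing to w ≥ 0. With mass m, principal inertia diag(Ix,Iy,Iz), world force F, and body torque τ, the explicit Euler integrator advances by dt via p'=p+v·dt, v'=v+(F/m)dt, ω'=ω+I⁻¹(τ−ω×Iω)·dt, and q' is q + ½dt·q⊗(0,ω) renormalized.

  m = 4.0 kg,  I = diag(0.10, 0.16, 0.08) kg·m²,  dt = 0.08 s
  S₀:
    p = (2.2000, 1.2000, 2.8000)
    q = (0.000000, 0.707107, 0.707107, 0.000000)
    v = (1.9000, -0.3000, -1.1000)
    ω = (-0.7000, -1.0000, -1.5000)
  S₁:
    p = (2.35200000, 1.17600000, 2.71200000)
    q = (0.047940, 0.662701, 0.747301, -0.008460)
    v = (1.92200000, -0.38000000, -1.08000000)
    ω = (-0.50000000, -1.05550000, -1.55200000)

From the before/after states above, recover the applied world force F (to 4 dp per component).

v₁ − v₀ = (0.02200000, -0.08000000, 0.02000000)
m·(v₁−v₀)/dt = (1.1000, -4.0000, 1.0000)

F = (1.1000, -4.0000, 1.0000)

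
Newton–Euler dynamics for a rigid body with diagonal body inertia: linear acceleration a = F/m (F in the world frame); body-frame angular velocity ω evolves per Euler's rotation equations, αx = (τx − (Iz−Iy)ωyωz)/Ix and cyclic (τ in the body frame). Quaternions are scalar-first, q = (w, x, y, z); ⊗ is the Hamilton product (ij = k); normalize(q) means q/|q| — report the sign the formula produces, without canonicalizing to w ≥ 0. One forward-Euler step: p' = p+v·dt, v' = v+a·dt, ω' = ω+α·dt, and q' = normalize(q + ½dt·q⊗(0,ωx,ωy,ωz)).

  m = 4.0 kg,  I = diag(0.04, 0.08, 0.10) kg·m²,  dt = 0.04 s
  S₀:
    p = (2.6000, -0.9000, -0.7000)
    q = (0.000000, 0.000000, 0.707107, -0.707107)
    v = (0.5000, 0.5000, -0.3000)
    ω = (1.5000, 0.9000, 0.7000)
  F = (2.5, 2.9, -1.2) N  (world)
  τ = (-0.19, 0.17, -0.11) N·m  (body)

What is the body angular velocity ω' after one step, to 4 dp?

(τ − ω×Iω)/I = (-5.0650, 2.9125, -1.6400)
ω + α·dt = (1.2974, 1.0165, 0.6344)

ω' = (1.2974, 1.0165, 0.6344)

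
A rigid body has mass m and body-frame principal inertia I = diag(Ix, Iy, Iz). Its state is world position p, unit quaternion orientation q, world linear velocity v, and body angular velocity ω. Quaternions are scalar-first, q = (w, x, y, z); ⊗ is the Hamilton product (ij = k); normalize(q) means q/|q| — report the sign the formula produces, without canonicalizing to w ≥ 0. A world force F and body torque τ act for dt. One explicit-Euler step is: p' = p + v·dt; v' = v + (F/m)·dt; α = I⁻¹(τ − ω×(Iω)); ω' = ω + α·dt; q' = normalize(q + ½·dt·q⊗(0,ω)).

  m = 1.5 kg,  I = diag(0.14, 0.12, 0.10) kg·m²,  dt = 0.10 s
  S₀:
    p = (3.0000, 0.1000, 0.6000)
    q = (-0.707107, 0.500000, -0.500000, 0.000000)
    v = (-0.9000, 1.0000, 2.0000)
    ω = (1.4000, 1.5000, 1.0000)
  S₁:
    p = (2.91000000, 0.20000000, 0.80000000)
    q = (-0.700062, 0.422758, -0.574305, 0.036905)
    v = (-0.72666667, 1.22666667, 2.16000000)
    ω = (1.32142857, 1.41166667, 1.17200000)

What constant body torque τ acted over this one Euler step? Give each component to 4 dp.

τ = (-0.1400, -0.0500, 0.1300)

ω₁ − ω₀ = (-0.07857143, -0.08833333, 0.17200000)
I·α + gyro = (-0.1400, -0.0500, 0.1300)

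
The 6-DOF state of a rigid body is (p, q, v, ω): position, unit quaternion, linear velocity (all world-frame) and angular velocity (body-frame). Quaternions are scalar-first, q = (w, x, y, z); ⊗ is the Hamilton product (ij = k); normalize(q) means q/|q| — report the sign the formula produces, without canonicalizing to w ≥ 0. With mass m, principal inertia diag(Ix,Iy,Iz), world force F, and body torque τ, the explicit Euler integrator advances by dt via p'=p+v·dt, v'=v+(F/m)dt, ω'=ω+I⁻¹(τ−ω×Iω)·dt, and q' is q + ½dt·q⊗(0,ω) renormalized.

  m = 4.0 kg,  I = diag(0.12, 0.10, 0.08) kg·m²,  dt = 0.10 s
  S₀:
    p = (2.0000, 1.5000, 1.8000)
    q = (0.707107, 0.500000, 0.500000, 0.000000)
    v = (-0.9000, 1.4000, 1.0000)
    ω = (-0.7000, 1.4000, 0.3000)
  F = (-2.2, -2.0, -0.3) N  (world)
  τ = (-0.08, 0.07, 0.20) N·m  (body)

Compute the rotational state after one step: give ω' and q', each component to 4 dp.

ω' = (-0.7597, 1.4784, 0.5255)
q' = (0.6874, 0.4812, 0.5403, 0.0629)

gyro term ω×Iω = (-0.0084, -0.0084, 0.0196)
(τ − ω×Iω)/I = (-0.5967, 0.7840, 2.2550)
new body rate ω' = (-0.7597, 1.4784, 0.5255)
Hamilton product q⊗(0,ω) = (-0.3500000, -0.3449749, 0.8399498, 1.2621321)
q + ½dt·q⊗(0,ω), renormalized = (0.6874, 0.4812, 0.5403, 0.0629)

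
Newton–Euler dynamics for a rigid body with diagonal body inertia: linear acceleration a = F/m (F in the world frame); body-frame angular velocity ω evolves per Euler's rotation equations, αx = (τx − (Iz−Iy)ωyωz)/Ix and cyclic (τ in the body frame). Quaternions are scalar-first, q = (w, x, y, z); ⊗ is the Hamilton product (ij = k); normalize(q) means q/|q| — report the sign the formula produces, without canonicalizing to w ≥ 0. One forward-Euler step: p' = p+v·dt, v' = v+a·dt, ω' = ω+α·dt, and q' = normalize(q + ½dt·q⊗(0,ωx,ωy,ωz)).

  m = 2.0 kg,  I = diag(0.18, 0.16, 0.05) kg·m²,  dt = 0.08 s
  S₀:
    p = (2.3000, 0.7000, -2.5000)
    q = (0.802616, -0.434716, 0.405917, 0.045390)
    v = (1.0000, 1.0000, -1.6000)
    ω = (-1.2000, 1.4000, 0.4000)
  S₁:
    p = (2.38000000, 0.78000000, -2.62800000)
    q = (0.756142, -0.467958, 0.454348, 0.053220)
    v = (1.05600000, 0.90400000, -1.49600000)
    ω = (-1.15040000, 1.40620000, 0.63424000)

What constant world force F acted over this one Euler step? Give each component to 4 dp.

F = (1.4000, -2.4000, 2.6000)

Δv = v₁−v₀ = (0.05600000, -0.09600000, 0.10400000)
applied force F = (1.4000, -2.4000, 2.6000)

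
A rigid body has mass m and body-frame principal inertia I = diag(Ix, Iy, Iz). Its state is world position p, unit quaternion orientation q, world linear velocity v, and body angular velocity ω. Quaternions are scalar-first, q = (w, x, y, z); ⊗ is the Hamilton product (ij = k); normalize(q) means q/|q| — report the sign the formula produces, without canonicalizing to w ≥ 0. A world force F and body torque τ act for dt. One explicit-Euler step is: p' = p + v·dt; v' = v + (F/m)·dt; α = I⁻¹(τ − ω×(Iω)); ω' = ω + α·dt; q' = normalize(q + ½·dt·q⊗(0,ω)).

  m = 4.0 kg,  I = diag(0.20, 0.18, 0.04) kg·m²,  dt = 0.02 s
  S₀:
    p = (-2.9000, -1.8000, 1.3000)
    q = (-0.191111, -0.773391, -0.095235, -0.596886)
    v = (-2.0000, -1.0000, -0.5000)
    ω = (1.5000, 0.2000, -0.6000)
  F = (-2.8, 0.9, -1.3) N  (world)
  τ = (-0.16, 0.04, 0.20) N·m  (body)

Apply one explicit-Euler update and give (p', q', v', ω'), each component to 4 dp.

p' = (-2.9400, -1.8200, 1.2900)
q' = (-0.1829, -0.7744, -0.1092, -0.5958)
v' = (-2.0140, -0.9955, -0.5065)
ω' = (1.4823, 0.2204, -0.4970)

a = (-0.7000, 0.2250, -0.3250)
p + v·dt = (-2.9400, -1.8200, 1.2900)
v + (F/m)dt = (-2.0140, -0.9955, -0.5065)
gyro term ω×Iω = (0.0168, -0.1440, -0.0060)
(τ − ω×Iω)/I = (-0.8840, 1.0222, 5.1500)
ω + α·dt = (1.4823, 0.2204, -0.4970)
2q̇ = q⊗(0,ω) = (0.8210019, -0.1101483, -1.3975858, 0.1028409)
q + ½dt·q⊗(0,ω), renormalized = (-0.1829, -0.7744, -0.1092, -0.5958)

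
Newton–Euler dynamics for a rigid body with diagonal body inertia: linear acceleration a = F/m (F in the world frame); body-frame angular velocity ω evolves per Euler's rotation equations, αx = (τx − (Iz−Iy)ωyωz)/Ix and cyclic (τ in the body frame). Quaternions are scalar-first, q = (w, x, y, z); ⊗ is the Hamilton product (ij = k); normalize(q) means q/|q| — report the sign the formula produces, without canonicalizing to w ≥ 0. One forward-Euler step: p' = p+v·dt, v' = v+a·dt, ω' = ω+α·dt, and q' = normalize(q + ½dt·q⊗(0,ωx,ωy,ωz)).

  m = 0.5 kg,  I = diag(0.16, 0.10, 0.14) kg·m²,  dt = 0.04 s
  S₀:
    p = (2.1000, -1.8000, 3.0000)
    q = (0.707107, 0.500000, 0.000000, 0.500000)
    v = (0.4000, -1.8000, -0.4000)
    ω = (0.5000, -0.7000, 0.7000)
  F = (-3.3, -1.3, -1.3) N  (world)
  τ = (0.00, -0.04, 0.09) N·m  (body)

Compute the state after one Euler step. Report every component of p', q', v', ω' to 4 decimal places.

p' = (2.1160, -1.8720, 2.9840)
q' = (0.6949, 0.5139, -0.0119, 0.5028)
v' = (0.1360, -1.9040, -0.5040)
ω' = (0.5049, -0.7188, 0.7197)

α = I⁻¹(τ − ω×Iω) = (0.1225, -0.4700, 0.4929)
ω' = ω + α·dt = (0.5049, -0.7188, 0.7197)
2q̇ = q⊗(0,ω) = (-0.6000000, 0.7035535, -0.5949749, 0.1449749)
updated quaternion q' = (0.6949, 0.5139, -0.0119, 0.5028)
a = (-6.6000, -2.6000, -2.6000)
p' = p + v·dt = (2.1160, -1.8720, 2.9840)
v' = v + a·dt = (0.1360, -1.9040, -0.5040)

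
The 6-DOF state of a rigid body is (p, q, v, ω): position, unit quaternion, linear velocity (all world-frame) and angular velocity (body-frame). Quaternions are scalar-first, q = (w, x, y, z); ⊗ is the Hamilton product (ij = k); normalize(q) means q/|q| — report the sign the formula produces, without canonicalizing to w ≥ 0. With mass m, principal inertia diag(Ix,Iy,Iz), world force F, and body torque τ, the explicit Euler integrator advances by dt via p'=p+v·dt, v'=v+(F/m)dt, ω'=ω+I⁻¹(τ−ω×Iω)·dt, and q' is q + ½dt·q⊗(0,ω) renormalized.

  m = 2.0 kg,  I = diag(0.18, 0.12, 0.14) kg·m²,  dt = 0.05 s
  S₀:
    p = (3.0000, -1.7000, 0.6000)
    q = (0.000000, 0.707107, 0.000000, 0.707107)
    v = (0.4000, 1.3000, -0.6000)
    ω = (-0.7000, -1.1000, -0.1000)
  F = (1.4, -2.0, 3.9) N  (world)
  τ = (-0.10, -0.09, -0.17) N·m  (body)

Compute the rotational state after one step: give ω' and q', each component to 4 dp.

precession coupling ω×(Iω) = (0.0022, 0.0028, -0.0462)
α = I⁻¹(τ − ω×Iω) = (-0.5678, -0.7733, -0.8843)
ω' = ω + α·dt = (-0.7284, -1.1387, -0.1442)
2q̇ = q⊗(0,ω) = (0.5656856, 0.7778177, -0.4242642, -0.7778177)
q + ½dt·q⊗(0,ω), renormalized = (0.0141, 0.7262, -0.0106, 0.6873)

ω' = (-0.7284, -1.1387, -0.1442)
q' = (0.0141, 0.7262, -0.0106, 0.6873)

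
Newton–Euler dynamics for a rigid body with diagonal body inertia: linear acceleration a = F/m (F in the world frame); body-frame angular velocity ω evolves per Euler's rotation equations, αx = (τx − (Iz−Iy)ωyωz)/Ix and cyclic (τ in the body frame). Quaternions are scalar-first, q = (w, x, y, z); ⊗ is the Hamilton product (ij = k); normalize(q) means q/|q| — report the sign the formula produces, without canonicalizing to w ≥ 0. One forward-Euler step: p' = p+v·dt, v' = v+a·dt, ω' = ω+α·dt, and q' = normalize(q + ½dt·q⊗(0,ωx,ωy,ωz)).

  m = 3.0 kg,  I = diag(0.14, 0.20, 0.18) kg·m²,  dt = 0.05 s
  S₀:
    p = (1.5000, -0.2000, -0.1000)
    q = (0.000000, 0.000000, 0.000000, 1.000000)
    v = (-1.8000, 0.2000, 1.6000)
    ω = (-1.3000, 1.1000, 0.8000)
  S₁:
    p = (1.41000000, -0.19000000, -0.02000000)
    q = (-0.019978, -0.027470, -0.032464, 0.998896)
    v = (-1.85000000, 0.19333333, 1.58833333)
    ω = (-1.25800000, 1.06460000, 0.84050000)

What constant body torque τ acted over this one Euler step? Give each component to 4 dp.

τ = (0.1000, -0.1000, 0.0600)

rate change Δω = (0.04200000, -0.03540000, 0.04050000)
precession coupling = (-0.0176, 0.0416, -0.0858)
I·α + gyro = (0.1000, -0.1000, 0.0600)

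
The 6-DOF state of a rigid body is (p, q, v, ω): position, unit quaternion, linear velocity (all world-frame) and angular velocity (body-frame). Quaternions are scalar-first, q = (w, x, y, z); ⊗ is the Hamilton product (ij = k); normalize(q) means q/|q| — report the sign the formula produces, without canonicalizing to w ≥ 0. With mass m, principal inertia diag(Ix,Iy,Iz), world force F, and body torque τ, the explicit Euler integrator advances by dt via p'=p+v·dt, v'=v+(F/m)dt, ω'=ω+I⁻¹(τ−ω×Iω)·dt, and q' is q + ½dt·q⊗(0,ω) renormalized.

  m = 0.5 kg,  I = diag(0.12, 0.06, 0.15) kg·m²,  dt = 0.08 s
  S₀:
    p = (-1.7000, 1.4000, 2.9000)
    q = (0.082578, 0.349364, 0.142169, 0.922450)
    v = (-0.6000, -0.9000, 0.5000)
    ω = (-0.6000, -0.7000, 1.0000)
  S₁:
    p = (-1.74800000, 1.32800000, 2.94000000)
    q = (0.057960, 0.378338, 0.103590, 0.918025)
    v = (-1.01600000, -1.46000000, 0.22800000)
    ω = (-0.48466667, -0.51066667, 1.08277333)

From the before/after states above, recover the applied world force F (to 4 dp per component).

v₁ − v₀ = (-0.41600000, -0.56000000, -0.27200000)
applied force F = (-2.6000, -3.5000, -1.7000)

F = (-2.6000, -3.5000, -1.7000)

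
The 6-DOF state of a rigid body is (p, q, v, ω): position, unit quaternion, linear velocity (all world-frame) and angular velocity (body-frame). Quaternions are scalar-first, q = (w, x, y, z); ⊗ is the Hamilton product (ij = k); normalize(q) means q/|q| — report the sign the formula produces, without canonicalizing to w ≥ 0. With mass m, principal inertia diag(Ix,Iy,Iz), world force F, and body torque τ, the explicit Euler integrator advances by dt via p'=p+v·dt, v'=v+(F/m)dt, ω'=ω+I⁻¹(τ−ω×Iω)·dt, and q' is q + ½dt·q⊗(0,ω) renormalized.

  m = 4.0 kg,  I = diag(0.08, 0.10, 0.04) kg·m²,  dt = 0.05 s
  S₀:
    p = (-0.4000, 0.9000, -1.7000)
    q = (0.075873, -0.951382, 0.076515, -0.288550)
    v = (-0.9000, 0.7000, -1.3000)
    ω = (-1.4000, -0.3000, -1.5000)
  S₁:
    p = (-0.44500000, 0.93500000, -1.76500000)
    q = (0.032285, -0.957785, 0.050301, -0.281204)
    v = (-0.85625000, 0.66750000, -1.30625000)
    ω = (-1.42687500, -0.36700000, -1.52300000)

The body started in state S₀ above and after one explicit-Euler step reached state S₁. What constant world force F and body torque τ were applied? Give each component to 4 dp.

v₁ − v₀ = (0.04375000, -0.03250000, -0.00625000)
F = m·Δv/dt = (3.5000, -2.6000, -0.5000)
Δω = ω₁−ω₀ = (-0.02687500, -0.06700000, -0.02300000)
gyro term ω₀×Iω₀ = (-0.0270, 0.0840, 0.0084)
applied torque τ = (-0.0700, -0.0500, -0.0100)

F = (3.5000, -2.6000, -0.5000)
τ = (-0.0700, -0.0500, -0.0100)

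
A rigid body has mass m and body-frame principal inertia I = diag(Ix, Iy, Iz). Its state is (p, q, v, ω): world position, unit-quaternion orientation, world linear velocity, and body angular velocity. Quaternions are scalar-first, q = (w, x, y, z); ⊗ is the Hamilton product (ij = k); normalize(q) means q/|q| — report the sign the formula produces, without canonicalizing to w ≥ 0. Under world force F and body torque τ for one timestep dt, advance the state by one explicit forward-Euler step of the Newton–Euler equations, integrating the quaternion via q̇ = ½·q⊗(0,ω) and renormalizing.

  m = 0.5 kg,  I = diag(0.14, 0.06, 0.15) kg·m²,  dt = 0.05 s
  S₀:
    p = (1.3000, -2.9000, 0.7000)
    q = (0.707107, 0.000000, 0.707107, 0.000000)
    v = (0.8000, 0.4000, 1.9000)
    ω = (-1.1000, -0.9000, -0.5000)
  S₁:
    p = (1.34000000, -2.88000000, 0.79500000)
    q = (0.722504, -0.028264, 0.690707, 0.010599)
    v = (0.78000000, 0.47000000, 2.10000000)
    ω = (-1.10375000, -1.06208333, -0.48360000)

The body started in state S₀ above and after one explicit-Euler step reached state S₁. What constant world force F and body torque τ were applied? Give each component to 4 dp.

Δv = v₁−v₀ = (-0.02000000, 0.07000000, 0.20000000)
F = m·Δv/dt = (-0.2000, 0.7000, 2.0000)
Δω = ω₁−ω₀ = (-0.00375000, -0.16208333, 0.01640000)
precession coupling = (0.0405, -0.0055, -0.0792)
I·α + gyro = (0.0300, -0.2000, -0.0300)

F = (-0.2000, 0.7000, 2.0000)
τ = (0.0300, -0.2000, -0.0300)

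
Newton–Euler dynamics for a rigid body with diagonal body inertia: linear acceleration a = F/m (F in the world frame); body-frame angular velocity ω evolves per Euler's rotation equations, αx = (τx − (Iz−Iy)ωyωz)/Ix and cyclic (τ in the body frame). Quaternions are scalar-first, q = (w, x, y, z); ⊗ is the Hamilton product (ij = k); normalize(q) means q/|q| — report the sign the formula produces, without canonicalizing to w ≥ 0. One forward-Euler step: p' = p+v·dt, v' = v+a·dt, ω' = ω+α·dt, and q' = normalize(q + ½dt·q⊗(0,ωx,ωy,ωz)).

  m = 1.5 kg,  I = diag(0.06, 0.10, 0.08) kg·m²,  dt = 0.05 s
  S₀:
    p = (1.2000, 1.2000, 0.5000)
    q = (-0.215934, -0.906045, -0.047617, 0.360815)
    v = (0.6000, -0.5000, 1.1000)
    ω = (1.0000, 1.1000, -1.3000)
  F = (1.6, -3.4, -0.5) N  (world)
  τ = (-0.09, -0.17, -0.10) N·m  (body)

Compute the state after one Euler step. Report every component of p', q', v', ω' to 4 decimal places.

angular accel α = (-1.9767, -1.9600, -1.8000)
new body rate ω' = (0.9012, 1.0020, -1.3900)
2q̇ = q⊗(0,ω) = (1.4274832, -0.5509284, -1.0545709, -0.6683183)
q + ½dt·q⊗(0,ω), renormalized = (-0.1800, -0.9187, -0.0739, 0.3437)
linear accel F/m = (1.0667, -2.2667, -0.3333)
p' = p + v·dt = (1.2300, 1.1750, 0.5550)
v' = v + a·dt = (0.6533, -0.6133, 1.0833)

p' = (1.2300, 1.1750, 0.5550)
q' = (-0.1800, -0.9187, -0.0739, 0.3437)
v' = (0.6533, -0.6133, 1.0833)
ω' = (0.9012, 1.0020, -1.3900)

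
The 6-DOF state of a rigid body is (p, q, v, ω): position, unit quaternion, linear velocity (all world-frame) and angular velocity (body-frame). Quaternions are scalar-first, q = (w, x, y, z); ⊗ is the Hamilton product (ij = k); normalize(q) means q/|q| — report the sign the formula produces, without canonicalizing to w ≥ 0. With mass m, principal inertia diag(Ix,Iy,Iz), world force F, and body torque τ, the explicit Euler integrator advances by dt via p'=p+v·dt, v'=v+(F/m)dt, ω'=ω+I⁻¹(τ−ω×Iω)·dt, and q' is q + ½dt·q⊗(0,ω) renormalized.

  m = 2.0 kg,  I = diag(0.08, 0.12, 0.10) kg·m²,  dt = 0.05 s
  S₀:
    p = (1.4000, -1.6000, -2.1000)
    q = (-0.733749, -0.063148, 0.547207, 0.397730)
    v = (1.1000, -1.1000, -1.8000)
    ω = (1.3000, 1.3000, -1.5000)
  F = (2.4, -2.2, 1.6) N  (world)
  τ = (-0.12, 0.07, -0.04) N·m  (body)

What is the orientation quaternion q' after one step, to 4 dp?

2q̇ = q⊗(0,ω) = (-0.0326817, -2.2917332, -0.5315467, 0.3071620)
updated quaternion q' = (-0.7333, -0.1202, 0.5330, 0.4047)

q' = (-0.7333, -0.1202, 0.5330, 0.4047)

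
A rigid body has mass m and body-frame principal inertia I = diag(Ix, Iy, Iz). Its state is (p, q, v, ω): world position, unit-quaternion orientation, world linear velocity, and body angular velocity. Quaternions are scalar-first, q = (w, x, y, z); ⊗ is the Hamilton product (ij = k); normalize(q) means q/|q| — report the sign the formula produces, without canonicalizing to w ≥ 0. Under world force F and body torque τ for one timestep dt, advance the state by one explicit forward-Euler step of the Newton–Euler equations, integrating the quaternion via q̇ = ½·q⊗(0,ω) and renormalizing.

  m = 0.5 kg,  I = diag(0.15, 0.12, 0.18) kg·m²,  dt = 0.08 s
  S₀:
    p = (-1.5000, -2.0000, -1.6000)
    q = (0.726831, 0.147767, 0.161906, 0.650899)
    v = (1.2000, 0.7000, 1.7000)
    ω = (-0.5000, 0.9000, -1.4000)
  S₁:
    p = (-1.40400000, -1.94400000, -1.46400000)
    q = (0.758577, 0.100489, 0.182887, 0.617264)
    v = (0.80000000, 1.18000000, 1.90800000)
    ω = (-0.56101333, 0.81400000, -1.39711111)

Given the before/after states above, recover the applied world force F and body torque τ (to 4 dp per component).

F = (-2.5000, 3.0000, 1.3000)
τ = (-0.1900, -0.1500, 0.0200)

ω₁ − ω₀ = (-0.06101333, -0.08600000, 0.00288889)
I·α + gyro = (-0.1900, -0.1500, 0.0200)
Δv = v₁−v₀ = (-0.40000000, 0.48000000, 0.20800000)
m·(v₁−v₀)/dt = (-2.5000, 3.0000, 1.3000)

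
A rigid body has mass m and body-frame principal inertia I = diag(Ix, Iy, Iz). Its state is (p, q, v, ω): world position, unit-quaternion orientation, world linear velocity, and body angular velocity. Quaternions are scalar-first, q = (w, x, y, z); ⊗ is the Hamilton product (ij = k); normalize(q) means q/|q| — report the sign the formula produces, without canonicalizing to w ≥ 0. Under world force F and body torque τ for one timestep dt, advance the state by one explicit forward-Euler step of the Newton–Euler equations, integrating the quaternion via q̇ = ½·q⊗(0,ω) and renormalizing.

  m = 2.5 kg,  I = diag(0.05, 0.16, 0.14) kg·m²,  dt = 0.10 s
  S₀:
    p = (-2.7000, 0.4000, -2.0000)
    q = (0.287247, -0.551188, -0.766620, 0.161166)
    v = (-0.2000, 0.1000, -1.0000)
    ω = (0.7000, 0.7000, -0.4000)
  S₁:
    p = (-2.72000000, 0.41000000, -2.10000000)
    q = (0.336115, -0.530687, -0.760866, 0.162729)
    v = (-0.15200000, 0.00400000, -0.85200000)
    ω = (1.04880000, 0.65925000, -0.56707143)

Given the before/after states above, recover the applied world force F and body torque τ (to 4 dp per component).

F = (1.2000, -2.4000, 3.7000)
τ = (0.1800, -0.0400, -0.1800)

v₁ − v₀ = (0.04800000, -0.09600000, 0.14800000)
F = m·Δv/dt = (1.2000, -2.4000, 3.7000)
ω₁ − ω₀ = (0.34880000, -0.04075000, -0.16707143)
ω₀×(Iω₀) = (0.0056, 0.0252, 0.0539)
τ = I·(Δω/dt) + ω₀×(Iω₀) = (0.1800, -0.0400, -0.1800)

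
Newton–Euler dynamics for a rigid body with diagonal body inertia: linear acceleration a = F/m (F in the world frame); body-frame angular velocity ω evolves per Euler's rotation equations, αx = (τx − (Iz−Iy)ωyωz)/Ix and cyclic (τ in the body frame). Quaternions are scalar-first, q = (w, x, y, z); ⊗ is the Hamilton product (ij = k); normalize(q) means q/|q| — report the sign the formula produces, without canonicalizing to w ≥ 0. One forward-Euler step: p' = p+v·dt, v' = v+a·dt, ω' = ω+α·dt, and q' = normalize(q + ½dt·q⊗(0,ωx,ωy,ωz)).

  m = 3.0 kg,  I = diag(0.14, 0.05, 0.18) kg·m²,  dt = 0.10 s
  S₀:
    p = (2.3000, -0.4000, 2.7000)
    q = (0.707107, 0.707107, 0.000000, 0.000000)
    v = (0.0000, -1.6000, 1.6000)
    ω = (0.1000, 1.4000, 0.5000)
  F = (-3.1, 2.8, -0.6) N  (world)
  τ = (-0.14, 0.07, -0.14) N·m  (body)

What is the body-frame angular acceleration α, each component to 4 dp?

α = (-1.6500, 1.4400, -0.7078)

precession coupling ω×(Iω) = (0.0910, -0.0020, -0.0126)
α = I⁻¹(τ − ω×Iω) = (-1.6500, 1.4400, -0.7078)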